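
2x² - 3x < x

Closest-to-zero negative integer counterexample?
Testing negative integers from -1 downward:
x = -1: LHS = 2·(-1)² - 3·(-1) = 5; 5 < -1 — FAILS  ← closest negative counterexample to 0

Answer: x = -1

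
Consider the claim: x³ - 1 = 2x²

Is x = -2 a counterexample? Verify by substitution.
Substitute x = -2 into the relation:
x = -2: LHS = (-2)³ - 1 = -9, RHS = 2·(-2)² = 8; -9 = 8 — FAILS

Since the claim fails at x = -2, this value is a counterexample.

Answer: Yes, x = -2 is a counterexample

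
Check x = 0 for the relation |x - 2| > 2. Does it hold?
x = 0: LHS = |0 - 2| = |-2| = 2; 2 > 2 — FAILS

The relation fails at x = 0, so x = 0 is a counterexample.

Answer: No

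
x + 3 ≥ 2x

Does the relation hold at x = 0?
x = 0: LHS = 0 + 3 = 3, RHS = 2·0 = 0; 3 ≥ 0 — holds

The relation is satisfied at x = 0.

Answer: Yes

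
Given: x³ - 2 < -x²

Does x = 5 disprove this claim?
Substitute x = 5 into the relation:
x = 5: LHS = 5³ - 2 = 123, RHS = -5² = -25; 123 < -25 — FAILS

Since the claim fails at x = 5, this value is a counterexample.

Answer: Yes, x = 5 is a counterexample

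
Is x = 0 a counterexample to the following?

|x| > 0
Substitute x = 0 into the relation:
x = 0: LHS = |0| = 0; 0 > 0 — FAILS

Since the claim fails at x = 0, this value is a counterexample.

Answer: Yes, x = 0 is a counterexample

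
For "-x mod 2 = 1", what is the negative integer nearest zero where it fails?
Testing negative integers from -1 downward:
x = -1: LHS = (-(-1)) mod 2 = 1 mod 2 = 1; 1 = 1 — holds
x = -2: LHS = (-(-2)) mod 2 = 2 mod 2 = 0; 0 = 1 — FAILS  ← closest negative counterexample to 0

Answer: x = -2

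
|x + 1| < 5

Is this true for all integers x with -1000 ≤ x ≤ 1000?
The claim fails at x = 4:
x = 4: LHS = |4 + 1| = |5| = 5; 5 < 5 — FAILS

Because a single integer refutes it, the statement is false.

Answer: False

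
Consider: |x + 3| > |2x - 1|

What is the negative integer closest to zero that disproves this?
Testing negative integers from -1 downward:
x = -1: LHS = |(-1) + 3| = |2| = 2, RHS = |2·(-1) - 1| = |-3| = 3; 2 > 3 — FAILS  ← closest negative counterexample to 0

Answer: x = -1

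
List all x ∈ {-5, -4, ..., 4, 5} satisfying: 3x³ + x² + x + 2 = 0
Track d = LHS − RHS over the integers in [-5, 5]. Equality would need d = 0, but d changes sign only between consecutive integers, jumping over 0:
x = -1: LHS = 3·(-1)³ + (-1)² + (-1) + 2 = -1; -1 = 0 — FAILS  (d = -1)
x = 0: LHS = 3·0³ + 0² + 0 + 2 = 2; 2 = 0 — FAILS  (d = 2)
Away from these crossings d keeps a constant sign, and checking every integer in [-5, 5] confirms d ≠ 0 throughout. Hence the two sides are never equal, so the claimed relation (=) fails for every integer in [-5, 5].

Answer: None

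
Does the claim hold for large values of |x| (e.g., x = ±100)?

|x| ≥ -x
x = 100: LHS = |100| = 100; 100 ≥ -100 — holds
x = -100: LHS = |-100| = 100, RHS = -(-100) = 100; 100 ≥ 100 — holds

Answer: Yes, holds for both x = 100 and x = -100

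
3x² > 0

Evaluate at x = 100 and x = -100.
x = 100: LHS = 3·100² = 30000; 30000 > 0 — holds
x = -100: LHS = 3·(-100)² = 30000; 30000 > 0 — holds

Answer: Yes, holds for both x = 100 and x = -100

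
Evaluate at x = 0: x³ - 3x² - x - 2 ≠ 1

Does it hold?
x = 0: LHS = 0³ - 3·0² - 0 - 2 = -2; -2 ≠ 1 — holds

The relation is satisfied at x = 0.

Answer: Yes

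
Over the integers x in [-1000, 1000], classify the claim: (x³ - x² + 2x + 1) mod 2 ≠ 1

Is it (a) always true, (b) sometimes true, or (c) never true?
For a polynomial with integer coefficients, its value mod 2 depends only on x mod 2, so it suffices to check one representative of each residue class, x = 0, 1:
x = 0: LHS = (0³ - 0² + 2·0 + 1) mod 2 = 1 mod 2 = 1; 1 ≠ 1 — FAILS
x = 1: LHS = (1³ - 1² + 2·1 + 1) mod 2 = 3 mod 2 = 1; 1 ≠ 1 — FAILS
The relation fails in every residue class, so the claimed relation (≠) fails for every integer in [-1000, 1000].

No integer in the range satisfies it.

Answer: Never true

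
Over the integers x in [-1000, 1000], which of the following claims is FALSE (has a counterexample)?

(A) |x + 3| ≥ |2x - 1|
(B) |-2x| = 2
(A) x = -1: LHS = |(-1) + 3| = |2| = 2, RHS = |2·(-1) - 1| = |-3| = 3; 2 ≥ 3 — FAILS
(B) x = 0: LHS = |-2·0| = |0| = 0; 0 = 2 — FAILS

Answer: Both A and B are false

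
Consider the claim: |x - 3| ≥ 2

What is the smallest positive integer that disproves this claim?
Testing positive integers:
x = 1: LHS = |1 - 3| = |-2| = 2; 2 ≥ 2 — holds
x = 2: LHS = |2 - 3| = |-1| = 1; 1 ≥ 2 — FAILS  ← smallest positive counterexample

Answer: x = 2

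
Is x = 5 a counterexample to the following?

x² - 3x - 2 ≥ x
Substitute x = 5 into the relation:
x = 5: LHS = 5² - 3·5 - 2 = 8; 8 ≥ 5 — holds

The claim holds here, so x = 5 is not a counterexample. (A counterexample exists elsewhere, e.g. x = 0.)

Answer: No, x = 5 is not a counterexample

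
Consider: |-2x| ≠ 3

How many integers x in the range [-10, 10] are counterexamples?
Track d = LHS − RHS over the integers in [-10, 10]. Equality would need d = 0, but d changes sign only between consecutive integers, jumping over 0:
x = -2: LHS = |-2·(-2)| = |4| = 4; 4 ≠ 3 — holds  (d = 1)
x = -1: LHS = |-2·(-1)| = |2| = 2; 2 ≠ 3 — holds  (d = -1)
x = 1: LHS = |-2·1| = |-2| = 2; 2 ≠ 3 — holds  (d = -1)
x = 2: LHS = |-2·2| = |-4| = 4; 4 ≠ 3 — holds  (d = 1)
Away from these crossings d keeps a constant sign, and checking every integer in [-10, 10] confirms d ≠ 0 throughout. Hence the two sides are never equal, so the relation holds for every integer in [-10, 10].

No counterexample appears in that range.

Answer: 0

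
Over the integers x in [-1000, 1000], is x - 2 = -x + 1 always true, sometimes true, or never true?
Track d = LHS − RHS over the integers in [-1000, 1000]. Equality would need d = 0, but d changes sign only between consecutive integers, jumping over 0:
x = 1: LHS = 1 - 2 = -1, RHS = -1 + 1 = 0; -1 = 0 — FAILS  (d = -1)
x = 2: LHS = 2 - 2 = 0, RHS = -2 + 1 = -1; 0 = -1 — FAILS  (d = 1)
Away from these crossings d keeps a constant sign, and checking every integer in [-1000, 1000] confirms d ≠ 0 throughout. Hence the two sides are never equal, so the claimed relation (=) fails for every integer in [-1000, 1000].

No integer in the range satisfies it.

Answer: Never true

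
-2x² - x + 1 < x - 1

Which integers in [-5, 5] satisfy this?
Holds for: {-5, -4, -3, -2, 1, 2, 3, 4, 5}
Fails for: {-1, 0}

Answer: {-5, -4, -3, -2, 1, 2, 3, 4, 5}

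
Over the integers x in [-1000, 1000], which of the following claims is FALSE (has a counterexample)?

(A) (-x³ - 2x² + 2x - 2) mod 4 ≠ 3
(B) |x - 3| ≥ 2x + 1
(A) x = -1: LHS = (-(-1)³ - 2·(-1)² + 2·(-1) - 2) mod 4 = (-5) mod 4 = 3; 3 ≠ 3 — FAILS
(B) x = 1: LHS = |1 - 3| = |-2| = 2, RHS = 2·1 + 1 = 3; 2 ≥ 3 — FAILS

Answer: Both A and B are false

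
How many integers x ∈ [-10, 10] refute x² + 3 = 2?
Counterexamples in [-10, 10]: {-10, -9, -8, -7, -6, -5, -4, -3, -2, -1, 0, 1, 2, 3, 4, 5, 6, 7, 8, 9, 10}.

Counting them gives 21 values.

Answer: 21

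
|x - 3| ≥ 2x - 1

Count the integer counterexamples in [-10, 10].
Counterexamples in [-10, 10]: {2, 3, 4, 5, 6, 7, 8, 9, 10}.

Counting them gives 9 values.

Answer: 9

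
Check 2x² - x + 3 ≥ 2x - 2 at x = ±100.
x = 100: LHS = 2·100² - 100 + 3 = 19903, RHS = 2·100 - 2 = 198; 19903 ≥ 198 — holds
x = -100: LHS = 2·(-100)² - (-100) + 3 = 20103, RHS = 2·(-100) - 2 = -202; 20103 ≥ -202 — holds

Answer: Yes, holds for both x = 100 and x = -100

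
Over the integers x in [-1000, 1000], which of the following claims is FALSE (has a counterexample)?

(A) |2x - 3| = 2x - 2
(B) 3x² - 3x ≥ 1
(A) x = 0: LHS = |2·0 - 3| = |-3| = 3, RHS = 2·0 - 2 = -2; 3 = -2 — FAILS
(B) x = 0: LHS = 3·0² - 3·0 = 0; 0 ≥ 1 — FAILS

Answer: Both A and B are false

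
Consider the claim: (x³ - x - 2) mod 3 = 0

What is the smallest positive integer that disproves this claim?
Testing positive integers:
x = 1: LHS = (1³ - 1 - 2) mod 3 = (-2) mod 3 = 1; 1 = 0 — FAILS  ← smallest positive counterexample

Answer: x = 1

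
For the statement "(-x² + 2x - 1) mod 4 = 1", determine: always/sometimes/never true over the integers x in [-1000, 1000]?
For a polynomial with integer coefficients, its value mod 4 depends only on x mod 4, so it suffices to check one representative of each residue class, x = 0, 1, 2, 3:
x = 0: LHS = (-0² + 2·0 - 1) mod 4 = (-1) mod 4 = 3; 3 = 1 — FAILS
x = 1: LHS = (-1² + 2·1 - 1) mod 4 = 0 mod 4 = 0; 0 = 1 — FAILS
x = 2: LHS = (-2² + 2·2 - 1) mod 4 = (-1) mod 4 = 3; 3 = 1 — FAILS
x = 3: LHS = (-3² + 2·3 - 1) mod 4 = (-4) mod 4 = 0; 0 = 1 — FAILS
The relation fails in every residue class, so the claimed relation (=) fails for every integer in [-1000, 1000].

No integer in the range satisfies it.

Answer: Never true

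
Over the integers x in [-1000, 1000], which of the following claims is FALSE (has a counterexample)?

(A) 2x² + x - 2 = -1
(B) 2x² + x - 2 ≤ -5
(A) x = 0: LHS = 2·0² + 0 - 2 = -2; -2 = -1 — FAILS
(B) x = 0: LHS = 2·0² + 0 - 2 = -2; -2 ≤ -5 — FAILS

Answer: Both A and B are false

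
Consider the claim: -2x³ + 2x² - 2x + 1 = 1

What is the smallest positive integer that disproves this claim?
Testing positive integers:
x = 1: LHS = -2·1³ + 2·1² - 2·1 + 1 = -1; -1 = 1 — FAILS  ← smallest positive counterexample

Answer: x = 1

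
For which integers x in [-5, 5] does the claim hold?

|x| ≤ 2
Holds for: {-2, -1, 0, 1, 2}
Fails for: {-5, -4, -3, 3, 4, 5}

Answer: {-2, -1, 0, 1, 2}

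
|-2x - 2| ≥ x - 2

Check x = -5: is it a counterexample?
Substitute x = -5 into the relation:
x = -5: LHS = |-2·(-5) - 2| = |8| = 8, RHS = (-5) - 2 = -7; 8 ≥ -7 — holds

The relation holds at x = -5, so it is not a counterexample.

Answer: No, x = -5 is not a counterexample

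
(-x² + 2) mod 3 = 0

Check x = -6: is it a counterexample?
Substitute x = -6 into the relation:
x = -6: LHS = (-(-6)² + 2) mod 3 = (-34) mod 3 = 2; 2 = 0 — FAILS

Since the claim fails at x = -6, this value is a counterexample.

Answer: Yes, x = -6 is a counterexample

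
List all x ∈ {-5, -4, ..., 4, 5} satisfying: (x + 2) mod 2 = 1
Holds for: {-5, -3, -1, 1, 3, 5}
Fails for: {-4, -2, 0, 2, 4}

Answer: {-5, -3, -1, 1, 3, 5}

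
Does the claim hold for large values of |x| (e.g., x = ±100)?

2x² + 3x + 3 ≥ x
x = 100: LHS = 2·100² + 3·100 + 3 = 20303; 20303 ≥ 100 — holds
x = -100: LHS = 2·(-100)² + 3·(-100) + 3 = 19703; 19703 ≥ -100 — holds

Answer: Yes, holds for both x = 100 and x = -100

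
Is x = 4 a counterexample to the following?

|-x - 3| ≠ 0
Substitute x = 4 into the relation:
x = 4: LHS = |-4 - 3| = |-7| = 7; 7 ≠ 0 — holds

The claim holds here, so x = 4 is not a counterexample. (A counterexample exists elsewhere, e.g. x = -3.)

Answer: No, x = 4 is not a counterexample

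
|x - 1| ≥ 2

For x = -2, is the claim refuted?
Substitute x = -2 into the relation:
x = -2: LHS = |(-2) - 1| = |-3| = 3; 3 ≥ 2 — holds

The claim holds here, so x = -2 is not a counterexample. (A counterexample exists elsewhere, e.g. x = 0.)

Answer: No, x = -2 is not a counterexample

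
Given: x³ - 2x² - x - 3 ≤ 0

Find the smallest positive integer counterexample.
Testing positive integers:
x = 1: LHS = 1³ - 2·1² - 1 - 3 = -5; -5 ≤ 0 — holds
x = 2: LHS = 2³ - 2·2² - 2 - 3 = -5; -5 ≤ 0 — holds
x = 3: LHS = 3³ - 2·3² - 3 - 3 = 3; 3 ≤ 0 — FAILS  ← smallest positive counterexample

Answer: x = 3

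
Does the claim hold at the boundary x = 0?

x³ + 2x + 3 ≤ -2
x = 0: LHS = 0³ + 2·0 + 3 = 3; 3 ≤ -2 — FAILS

The relation fails at x = 0, so x = 0 is a counterexample.

Answer: No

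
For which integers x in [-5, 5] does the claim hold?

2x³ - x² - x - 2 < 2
Holds for: {-5, -4, -3, -2, -1, 0, 1}
Fails for: {2, 3, 4, 5}

Answer: {-5, -4, -3, -2, -1, 0, 1}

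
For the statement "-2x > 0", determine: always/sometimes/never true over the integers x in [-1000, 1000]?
Holds at x = -1: LHS = -2·(-1) = 2; 2 > 0 — holds
Fails at x = 0: LHS = -2·0 = 0; 0 > 0 — FAILS
It is satisfied by some integers in the range but not all.

Answer: Sometimes true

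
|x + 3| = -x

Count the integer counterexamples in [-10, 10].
Counterexamples in [-10, 10]: {-10, -9, -8, -7, -6, -5, -4, -3, -2, -1, 0, 1, 2, 3, 4, 5, 6, 7, 8, 9, 10}.

Counting them gives 21 values.

Answer: 21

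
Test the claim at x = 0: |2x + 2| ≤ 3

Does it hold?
x = 0: LHS = |2·0 + 2| = |2| = 2; 2 ≤ 3 — holds

The relation is satisfied at x = 0.

Answer: Yes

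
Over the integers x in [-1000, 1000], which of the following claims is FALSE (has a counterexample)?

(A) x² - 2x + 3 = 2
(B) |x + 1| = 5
(A) x = 0: LHS = 0² - 2·0 + 3 = 3; 3 = 2 — FAILS
(B) x = 0: LHS = |0 + 1| = |1| = 1; 1 = 5 — FAILS

Answer: Both A and B are false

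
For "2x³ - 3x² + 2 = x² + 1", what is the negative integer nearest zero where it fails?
Testing negative integers from -1 downward:
x = -1: LHS = 2·(-1)³ - 3·(-1)² + 2 = -3, RHS = (-1)² + 1 = 2; -3 = 2 — FAILS  ← closest negative counterexample to 0

Answer: x = -1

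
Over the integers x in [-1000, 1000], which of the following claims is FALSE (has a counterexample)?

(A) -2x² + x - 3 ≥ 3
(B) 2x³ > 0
(A) x = 0: LHS = -2·0² + 0 - 3 = -3; -3 ≥ 3 — FAILS
(B) x = 0: LHS = 2·0³ = 0; 0 > 0 — FAILS

Answer: Both A and B are false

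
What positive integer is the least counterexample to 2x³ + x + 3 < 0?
Testing positive integers:
x = 1: LHS = 2·1³ + 1 + 3 = 6; 6 < 0 — FAILS  ← smallest positive counterexample

Answer: x = 1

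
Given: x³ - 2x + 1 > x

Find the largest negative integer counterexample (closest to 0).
Testing negative integers from -1 downward:
x = -1: LHS = (-1)³ - 2·(-1) + 1 = 2; 2 > -1 — holds
x = -2: LHS = (-2)³ - 2·(-2) + 1 = -3; -3 > -2 — FAILS  ← closest negative counterexample to 0

Answer: x = -2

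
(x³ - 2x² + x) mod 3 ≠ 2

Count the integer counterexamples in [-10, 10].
Counterexamples in [-10, 10]: {-10, -7, -4, -1, 2, 5, 8}.

Counting them gives 7 values.

Answer: 7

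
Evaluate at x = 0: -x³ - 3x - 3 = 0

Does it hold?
x = 0: LHS = -0³ - 3·0 - 3 = -3; -3 = 0 — FAILS

The relation fails at x = 0, so x = 0 is a counterexample.

Answer: No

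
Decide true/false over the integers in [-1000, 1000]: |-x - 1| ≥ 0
An absolute value is never negative, so the left side is ≥ 0 for every x, while the right side is 0. Tightest case in [-1000, 1000] is x = -1:
x = -1: LHS = |-(-1) - 1| = |0| = 0; 0 ≥ 0 — holds
Hence LHS − RHS is never negative, i.e. LHS ≥ RHS throughout, so the relation holds for every integer in [-1000, 1000].

No counterexample exists.

Answer: True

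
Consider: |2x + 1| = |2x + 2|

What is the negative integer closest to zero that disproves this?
Testing negative integers from -1 downward:
x = -1: LHS = |2·(-1) + 1| = |-1| = 1, RHS = |2·(-1) + 2| = |0| = 0; 1 = 0 — FAILS  ← closest negative counterexample to 0

Answer: x = -1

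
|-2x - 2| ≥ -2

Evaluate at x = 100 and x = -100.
x = 100: LHS = |-2·100 - 2| = |-202| = 202; 202 ≥ -2 — holds
x = -100: LHS = |-2·(-100) - 2| = |198| = 198; 198 ≥ -2 — holds

Answer: Yes, holds for both x = 100 and x = -100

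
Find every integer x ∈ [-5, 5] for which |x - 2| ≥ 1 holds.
Holds for: {-5, -4, -3, -2, -1, 0, 1, 3, 4, 5}
Fails for: {2}

Answer: {-5, -4, -3, -2, -1, 0, 1, 3, 4, 5}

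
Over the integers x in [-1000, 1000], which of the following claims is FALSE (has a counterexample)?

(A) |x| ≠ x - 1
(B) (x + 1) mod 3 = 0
(A) Over all integers in [-1000, 1000], LHS − RHS is always positive; it is smallest at x = 0, where it equals 1:
x = 0: LHS = |0| = 0, RHS = 0 - 1 = -1; 0 ≠ -1 — holds
At the ends of the range:
x = -1000: LHS = |-1000| = 1000, RHS = (-1000) - 1 = -1001; 1000 ≠ -1001 — holds
x = 1000: LHS = |1000| = 1000, RHS = 1000 - 1 = 999; 1000 ≠ 999 — holds
Hence LHS − RHS is never 0, i.e. the two sides are never equal, so the relation holds for every integer in [-1000, 1000].

(B) x = 0: LHS = (0 + 1) mod 3 = 1 mod 3 = 1; 1 = 0 — FAILS

Only (B) has a counterexample.

Answer: B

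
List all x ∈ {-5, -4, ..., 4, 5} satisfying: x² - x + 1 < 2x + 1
Holds for: {1, 2}
Fails for: {-5, -4, -3, -2, -1, 0, 3, 4, 5}

Answer: {1, 2}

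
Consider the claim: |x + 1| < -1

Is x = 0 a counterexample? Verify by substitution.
Substitute x = 0 into the relation:
x = 0: LHS = |0 + 1| = |1| = 1; 1 < -1 — FAILS

Since the claim fails at x = 0, this value is a counterexample.

Answer: Yes, x = 0 is a counterexample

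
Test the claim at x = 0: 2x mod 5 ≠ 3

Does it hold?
x = 0: LHS = (2·0) mod 5 = 0 mod 5 = 0; 0 ≠ 3 — holds

The relation is satisfied at x = 0.

Answer: Yes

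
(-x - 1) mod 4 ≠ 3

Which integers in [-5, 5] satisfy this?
Holds for: {-5, -3, -2, -1, 1, 2, 3, 5}
Fails for: {-4, 0, 4}

Answer: {-5, -3, -2, -1, 1, 2, 3, 5}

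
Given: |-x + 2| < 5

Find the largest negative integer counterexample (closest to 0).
Testing negative integers from -1 downward:
x = -1: LHS = |-(-1) + 2| = |3| = 3; 3 < 5 — holds
x = -2: LHS = |-(-2) + 2| = |4| = 4; 4 < 5 — holds
x = -3: LHS = |-(-3) + 2| = |5| = 5; 5 < 5 — FAILS  ← closest negative counterexample to 0

Answer: x = -3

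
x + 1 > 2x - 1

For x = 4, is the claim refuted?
Substitute x = 4 into the relation:
x = 4: LHS = 4 + 1 = 5, RHS = 2·4 - 1 = 7; 5 > 7 — FAILS

Since the claim fails at x = 4, this value is a counterexample.

Answer: Yes, x = 4 is a counterexample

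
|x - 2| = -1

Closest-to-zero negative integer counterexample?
Testing negative integers from -1 downward:
x = -1: LHS = |(-1) - 2| = |-3| = 3; 3 = -1 — FAILS  ← closest negative counterexample to 0

Answer: x = -1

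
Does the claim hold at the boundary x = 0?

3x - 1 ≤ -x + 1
x = 0: LHS = 3·0 - 1 = -1, RHS = -0 + 1 = 1; -1 ≤ 1 — holds

The relation is satisfied at x = 0.

Answer: Yes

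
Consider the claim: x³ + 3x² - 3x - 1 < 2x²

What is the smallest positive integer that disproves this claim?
Testing positive integers:
x = 1: LHS = 1³ + 3·1² - 3·1 - 1 = 0, RHS = 2·1² = 2; 0 < 2 — holds
x = 2: LHS = 2³ + 3·2² - 3·2 - 1 = 13, RHS = 2·2² = 8; 13 < 8 — FAILS  ← smallest positive counterexample

Answer: x = 2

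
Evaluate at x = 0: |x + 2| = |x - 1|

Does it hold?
x = 0: LHS = |0 + 2| = |2| = 2, RHS = |0 - 1| = |-1| = 1; 2 = 1 — FAILS

The relation fails at x = 0, so x = 0 is a counterexample.

Answer: No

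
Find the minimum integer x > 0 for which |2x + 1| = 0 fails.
Testing positive integers:
x = 1: LHS = |2·1 + 1| = |3| = 3; 3 = 0 — FAILS  ← smallest positive counterexample

Answer: x = 1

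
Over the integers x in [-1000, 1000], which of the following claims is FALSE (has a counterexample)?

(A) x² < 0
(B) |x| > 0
(A) x = 0: LHS = 0² = 0; 0 < 0 — FAILS
(B) x = 0: LHS = |0| = 0; 0 > 0 — FAILS

Answer: Both A and B are false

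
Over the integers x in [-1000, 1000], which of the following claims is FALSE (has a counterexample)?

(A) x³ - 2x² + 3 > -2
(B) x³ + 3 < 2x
(A) x = -2: LHS = (-2)³ - 2·(-2)² + 3 = -13; -13 > -2 — FAILS
(B) x = 0: LHS = 0³ + 3 = 3, RHS = 2·0 = 0; 3 < 0 — FAILS

Answer: Both A and B are false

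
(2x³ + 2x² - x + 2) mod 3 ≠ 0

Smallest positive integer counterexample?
Testing positive integers:
x = 1: LHS = (2·1³ + 2·1² - 1 + 2) mod 3 = 5 mod 3 = 2; 2 ≠ 0 — holds
x = 2: LHS = (2·2³ + 2·2² - 2 + 2) mod 3 = 24 mod 3 = 0; 0 ≠ 0 — FAILS  ← smallest positive counterexample

Answer: x = 2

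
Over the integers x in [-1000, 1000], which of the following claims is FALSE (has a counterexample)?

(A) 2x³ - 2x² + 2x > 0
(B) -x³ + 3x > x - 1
(A) x = 0: LHS = 2·0³ - 2·0² + 2·0 = 0; 0 > 0 — FAILS
(B) x = -1: LHS = -(-1)³ + 3·(-1) = -2, RHS = (-1) - 1 = -2; -2 > -2 — FAILS

Answer: Both A and B are false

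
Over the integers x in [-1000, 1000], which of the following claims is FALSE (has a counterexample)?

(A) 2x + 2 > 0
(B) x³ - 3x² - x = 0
(A) x = -1: LHS = 2·(-1) + 2 = 0; 0 > 0 — FAILS
(B) x = 1: LHS = 1³ - 3·1² - 1 = -3; -3 = 0 — FAILS

Answer: Both A and B are false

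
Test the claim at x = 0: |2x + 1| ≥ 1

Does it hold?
x = 0: LHS = |2·0 + 1| = |1| = 1; 1 ≥ 1 — holds

The relation is satisfied at x = 0.

Answer: Yes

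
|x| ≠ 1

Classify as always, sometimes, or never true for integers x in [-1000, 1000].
Holds at x = 0: LHS = |0| = 0; 0 ≠ 1 — holds
Fails at x = 1: LHS = |1| = 1; 1 ≠ 1 — FAILS
It is satisfied by some integers in the range but not all.

Answer: Sometimes true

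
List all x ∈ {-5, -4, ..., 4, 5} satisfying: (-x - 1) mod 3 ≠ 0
Holds for: {-5, -3, -2, 0, 1, 3, 4}
Fails for: {-4, -1, 2, 5}

Answer: {-5, -3, -2, 0, 1, 3, 4}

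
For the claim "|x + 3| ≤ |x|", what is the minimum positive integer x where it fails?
Testing positive integers:
x = 1: LHS = |1 + 3| = |4| = 4, RHS = |1| = 1; 4 ≤ 1 — FAILS  ← smallest positive counterexample

Answer: x = 1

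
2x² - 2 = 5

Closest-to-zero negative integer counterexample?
Testing negative integers from -1 downward:
x = -1: LHS = 2·(-1)² - 2 = 0; 0 = 5 — FAILS  ← closest negative counterexample to 0

Answer: x = -1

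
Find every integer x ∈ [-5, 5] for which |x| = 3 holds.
Holds for: {-3, 3}
Fails for: {-5, -4, -2, -1, 0, 1, 2, 4, 5}

Answer: {-3, 3}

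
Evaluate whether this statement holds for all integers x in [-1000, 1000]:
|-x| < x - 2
The claim fails at x = 0:
x = 0: LHS = |-0| = |0| = 0, RHS = 0 - 2 = -2; 0 < -2 — FAILS

Because a single integer refutes it, the statement is false.

Answer: False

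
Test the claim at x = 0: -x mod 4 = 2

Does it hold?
x = 0: LHS = (-0) mod 4 = 0 mod 4 = 0; 0 = 2 — FAILS

The relation fails at x = 0, so x = 0 is a counterexample.

Answer: No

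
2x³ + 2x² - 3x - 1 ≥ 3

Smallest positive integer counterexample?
Testing positive integers:
x = 1: LHS = 2·1³ + 2·1² - 3·1 - 1 = 0; 0 ≥ 3 — FAILS  ← smallest positive counterexample

Answer: x = 1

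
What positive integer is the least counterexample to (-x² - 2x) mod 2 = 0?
Testing positive integers:
x = 1: LHS = (-1² - 2·1) mod 2 = (-3) mod 2 = 1; 1 = 0 — FAILS  ← smallest positive counterexample

Answer: x = 1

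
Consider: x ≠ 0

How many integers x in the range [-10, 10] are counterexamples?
Counterexamples in [-10, 10]: {0}.

Counting them gives 1 values.

Answer: 1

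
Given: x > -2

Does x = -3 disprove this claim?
Substitute x = -3 into the relation:
x = -3: -3 > -2 — FAILS

Since the claim fails at x = -3, this value is a counterexample.

Answer: Yes, x = -3 is a counterexample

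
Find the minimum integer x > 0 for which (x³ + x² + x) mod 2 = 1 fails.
Testing positive integers:
x = 1: LHS = (1³ + 1² + 1) mod 2 = 3 mod 2 = 1; 1 = 1 — holds
x = 2: LHS = (2³ + 2² + 2) mod 2 = 14 mod 2 = 0; 0 = 1 — FAILS  ← smallest positive counterexample

Answer: x = 2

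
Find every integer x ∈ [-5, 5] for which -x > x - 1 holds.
Holds for: {-5, -4, -3, -2, -1, 0}
Fails for: {1, 2, 3, 4, 5}

Answer: {-5, -4, -3, -2, -1, 0}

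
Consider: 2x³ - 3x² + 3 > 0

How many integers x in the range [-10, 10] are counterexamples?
Counterexamples in [-10, 10]: {-10, -9, -8, -7, -6, -5, -4, -3, -2, -1}.

Counting them gives 10 values.

Answer: 10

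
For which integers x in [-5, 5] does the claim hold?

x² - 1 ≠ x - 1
Holds for: {-5, -4, -3, -2, -1, 2, 3, 4, 5}
Fails for: {0, 1}

Answer: {-5, -4, -3, -2, -1, 2, 3, 4, 5}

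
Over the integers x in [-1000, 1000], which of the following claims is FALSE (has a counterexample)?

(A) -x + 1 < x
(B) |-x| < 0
(A) x = 0: LHS = -0 + 1 = 1; 1 < 0 — FAILS
(B) x = 0: LHS = |-0| = |0| = 0; 0 < 0 — FAILS

Answer: Both A and B are false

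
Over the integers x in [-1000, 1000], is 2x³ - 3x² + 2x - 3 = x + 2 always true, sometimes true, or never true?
Track d = LHS − RHS over the integers in [-1000, 1000]. Equality would need d = 0, but d changes sign only between consecutive integers, jumping over 0:
x = 1: LHS = 2·1³ - 3·1² + 2·1 - 3 = -2, RHS = 1 + 2 = 3; -2 = 3 — FAILS  (d = -5)
x = 2: LHS = 2·2³ - 3·2² + 2·2 - 3 = 5, RHS = 2 + 2 = 4; 5 = 4 — FAILS  (d = 1)
Away from these crossings d keeps a constant sign, and checking every integer in [-1000, 1000] confirms d ≠ 0 throughout. Hence the two sides are never equal, so the claimed relation (=) fails for every integer in [-1000, 1000].

No integer in the range satisfies it.

Answer: Never true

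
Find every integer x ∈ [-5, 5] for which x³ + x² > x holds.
Holds for: {-1, 1, 2, 3, 4, 5}
Fails for: {-5, -4, -3, -2, 0}

Answer: {-1, 1, 2, 3, 4, 5}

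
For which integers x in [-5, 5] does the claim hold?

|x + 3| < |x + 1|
Holds for: {-5, -4, -3}
Fails for: {-2, -1, 0, 1, 2, 3, 4, 5}

Answer: {-5, -4, -3}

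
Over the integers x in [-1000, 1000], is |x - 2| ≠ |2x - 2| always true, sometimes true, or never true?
Holds at x = 1: LHS = |1 - 2| = |-1| = 1, RHS = |2·1 - 2| = |0| = 0; 1 ≠ 0 — holds
Fails at x = 0: LHS = |0 - 2| = |-2| = 2, RHS = |2·0 - 2| = |-2| = 2; 2 ≠ 2 — FAILS
It is satisfied by some integers in the range but not all.

Answer: Sometimes true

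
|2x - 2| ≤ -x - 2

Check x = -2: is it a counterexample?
Substitute x = -2 into the relation:
x = -2: LHS = |2·(-2) - 2| = |-6| = 6, RHS = -(-2) - 2 = 0; 6 ≤ 0 — FAILS

Since the claim fails at x = -2, this value is a counterexample.

Answer: Yes, x = -2 is a counterexample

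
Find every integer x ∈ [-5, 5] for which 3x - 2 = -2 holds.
Holds for: {0}
Fails for: {-5, -4, -3, -2, -1, 1, 2, 3, 4, 5}

Answer: {0}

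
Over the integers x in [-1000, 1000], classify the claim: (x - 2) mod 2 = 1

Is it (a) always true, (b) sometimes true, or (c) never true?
Holds at x = 1: LHS = (1 - 2) mod 2 = (-1) mod 2 = 1; 1 = 1 — holds
Fails at x = 0: LHS = (0 - 2) mod 2 = (-2) mod 2 = 0; 0 = 1 — FAILS
It is satisfied by some integers in the range but not all.

Answer: Sometimes true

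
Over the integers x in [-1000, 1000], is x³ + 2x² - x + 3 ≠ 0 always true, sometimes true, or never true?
Track d = LHS − RHS over the integers in [-1000, 1000]. Equality would need d = 0, but d changes sign only between consecutive integers, jumping over 0:
x = -3: LHS = (-3)³ + 2·(-3)² - (-3) + 3 = -3; -3 ≠ 0 — holds  (d = -3)
x = -2: LHS = (-2)³ + 2·(-2)² - (-2) + 3 = 5; 5 ≠ 0 — holds  (d = 5)
Away from these crossings d keeps a constant sign, and checking every integer in [-1000, 1000] confirms d ≠ 0 throughout. Hence the two sides are never equal, so the relation holds for every integer in [-1000, 1000].

No counterexample exists.

Answer: Always true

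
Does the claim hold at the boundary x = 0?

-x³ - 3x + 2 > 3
x = 0: LHS = -0³ - 3·0 + 2 = 2; 2 > 3 — FAILS

The relation fails at x = 0, so x = 0 is a counterexample.

Answer: No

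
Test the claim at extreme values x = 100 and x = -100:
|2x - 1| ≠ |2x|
x = 100: LHS = |2·100 - 1| = |199| = 199, RHS = |2·100| = |200| = 200; 199 ≠ 200 — holds
x = -100: LHS = |2·(-100) - 1| = |-201| = 201, RHS = |2·(-100)| = |-200| = 200; 201 ≠ 200 — holds

Answer: Yes, holds for both x = 100 and x = -100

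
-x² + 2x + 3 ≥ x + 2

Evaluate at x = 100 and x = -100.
x = 100: LHS = -100² + 2·100 + 3 = -9797, RHS = 100 + 2 = 102; -9797 ≥ 102 — FAILS
x = -100: LHS = -(-100)² + 2·(-100) + 3 = -10197, RHS = (-100) + 2 = -98; -10197 ≥ -98 — FAILS

Answer: No, fails for both x = 100 and x = -100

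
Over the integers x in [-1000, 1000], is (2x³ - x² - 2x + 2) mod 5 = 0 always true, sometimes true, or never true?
Holds at x = 2: LHS = (2·2³ - 2² - 2·2 + 2) mod 5 = 10 mod 5 = 0; 0 = 0 — holds
Fails at x = 0: LHS = (2·0³ - 0² - 2·0 + 2) mod 5 = 2 mod 5 = 2; 2 = 0 — FAILS
It is satisfied by some integers in the range but not all.

Answer: Sometimes true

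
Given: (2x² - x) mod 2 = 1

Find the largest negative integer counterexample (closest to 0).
Testing negative integers from -1 downward:
x = -1: LHS = (2·(-1)² - (-1)) mod 2 = 3 mod 2 = 1; 1 = 1 — holds
x = -2: LHS = (2·(-2)² - (-2)) mod 2 = 10 mod 2 = 0; 0 = 1 — FAILS  ← closest negative counterexample to 0

Answer: x = -2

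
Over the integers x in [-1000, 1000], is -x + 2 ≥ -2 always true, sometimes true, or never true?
Holds at x = 0: LHS = -0 + 2 = 2; 2 ≥ -2 — holds
Fails at x = 5: LHS = -5 + 2 = -3; -3 ≥ -2 — FAILS
It is satisfied by some integers in the range but not all.

Answer: Sometimes true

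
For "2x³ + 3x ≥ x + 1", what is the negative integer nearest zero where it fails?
Testing negative integers from -1 downward:
x = -1: LHS = 2·(-1)³ + 3·(-1) = -5, RHS = (-1) + 1 = 0; -5 ≥ 0 — FAILS  ← closest negative counterexample to 0

Answer: x = -1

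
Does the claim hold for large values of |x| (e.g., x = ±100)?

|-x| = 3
x = 100: LHS = |-100| = 100; 100 = 3 — FAILS
x = -100: LHS = |-(-100)| = |100| = 100; 100 = 3 — FAILS

Answer: No, fails for both x = 100 and x = -100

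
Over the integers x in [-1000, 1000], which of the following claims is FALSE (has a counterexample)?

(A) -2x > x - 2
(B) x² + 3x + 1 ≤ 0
(A) x = 1: LHS = -2·1 = -2, RHS = 1 - 2 = -1; -2 > -1 — FAILS
(B) x = 0: LHS = 0² + 3·0 + 1 = 1; 1 ≤ 0 — FAILS

Answer: Both A and B are false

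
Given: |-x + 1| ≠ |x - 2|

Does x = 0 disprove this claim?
Substitute x = 0 into the relation:
x = 0: LHS = |-0 + 1| = |1| = 1, RHS = |0 - 2| = |-2| = 2; 1 ≠ 2 — holds

The relation holds at x = 0, so it is not a counterexample.

Answer: No, x = 0 is not a counterexample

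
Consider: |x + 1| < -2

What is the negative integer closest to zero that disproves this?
Testing negative integers from -1 downward:
x = -1: LHS = |(-1) + 1| = |0| = 0; 0 < -2 — FAILS  ← closest negative counterexample to 0

Answer: x = -1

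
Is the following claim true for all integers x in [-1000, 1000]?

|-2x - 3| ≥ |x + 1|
Over all integers in [-1000, 1000], LHS − RHS is smallest at x = -2, where it equals 0:
x = -2: LHS = |-2·(-2) - 3| = |1| = 1, RHS = |(-2) + 1| = |-1| = 1; 1 ≥ 1 — holds
At the ends of the range:
x = -1000: LHS = |-2·(-1000) - 3| = |1997| = 1997, RHS = |(-1000) + 1| = |-999| = 999; 1997 ≥ 999 — holds
x = 1000: LHS = |-2·1000 - 3| = |-2003| = 2003, RHS = |1000 + 1| = |1001| = 1001; 2003 ≥ 1001 — holds
Hence LHS − RHS is never negative, i.e. LHS ≥ RHS throughout, so the relation holds for every integer in [-1000, 1000].

No counterexample exists.

Answer: True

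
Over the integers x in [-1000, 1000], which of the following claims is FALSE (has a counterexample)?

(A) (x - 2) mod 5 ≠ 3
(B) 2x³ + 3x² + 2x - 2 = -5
(A) x = 0: LHS = (0 - 2) mod 5 = (-2) mod 5 = 3; 3 ≠ 3 — FAILS
(B) x = 0: LHS = 2·0³ + 3·0² + 2·0 - 2 = -2; -2 = -5 — FAILS

Answer: Both A and B are false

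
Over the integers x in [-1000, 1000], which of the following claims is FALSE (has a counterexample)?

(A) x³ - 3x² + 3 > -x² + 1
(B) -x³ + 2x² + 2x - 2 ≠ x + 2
(A) x = -1: LHS = (-1)³ - 3·(-1)² + 3 = -1, RHS = -(-1)² + 1 = 0; -1 > 0 — FAILS

(B) Track d = LHS − RHS over the integers in [-1000, 1000]. Equality would need d = 0, but d changes sign only between consecutive integers, jumping over 0:
x = -2: LHS = -(-2)³ + 2·(-2)² + 2·(-2) - 2 = 10, RHS = (-2) + 2 = 0; 10 ≠ 0 — holds  (d = 10)
x = -1: LHS = -(-1)³ + 2·(-1)² + 2·(-1) - 2 = -1, RHS = (-1) + 2 = 1; -1 ≠ 1 — holds  (d = -2)
Away from these crossings d keeps a constant sign, and checking every integer in [-1000, 1000] confirms d ≠ 0 throughout. Hence the two sides are never equal, so the relation holds for every integer in [-1000, 1000].

Only (A) has a counterexample.

Answer: A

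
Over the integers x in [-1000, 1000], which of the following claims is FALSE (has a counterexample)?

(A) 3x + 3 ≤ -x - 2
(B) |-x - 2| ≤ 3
(A) x = 0: LHS = 3·0 + 3 = 3, RHS = -0 - 2 = -2; 3 ≤ -2 — FAILS
(B) x = 2: LHS = |-2 - 2| = |-4| = 4; 4 ≤ 3 — FAILS

Answer: Both A and B are false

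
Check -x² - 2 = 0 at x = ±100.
x = 100: LHS = -100² - 2 = -10002; -10002 = 0 — FAILS
x = -100: LHS = -(-100)² - 2 = -10002; -10002 = 0 — FAILS

Answer: No, fails for both x = 100 and x = -100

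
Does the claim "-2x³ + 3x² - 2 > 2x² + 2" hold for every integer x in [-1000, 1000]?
The claim fails at x = 0:
x = 0: LHS = -2·0³ + 3·0² - 2 = -2, RHS = 2·0² + 2 = 2; -2 > 2 — FAILS

Because a single integer refutes it, the statement is false.

Answer: False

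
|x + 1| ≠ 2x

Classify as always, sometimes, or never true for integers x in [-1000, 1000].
Holds at x = 0: LHS = |0 + 1| = |1| = 1, RHS = 2·0 = 0; 1 ≠ 0 — holds
Fails at x = 1: LHS = |1 + 1| = |2| = 2, RHS = 2·1 = 2; 2 ≠ 2 — FAILS
It is satisfied by some integers in the range but not all.

Answer: Sometimes true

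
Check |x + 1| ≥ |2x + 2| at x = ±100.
x = 100: LHS = |100 + 1| = |101| = 101, RHS = |2·100 + 2| = |202| = 202; 101 ≥ 202 — FAILS
x = -100: LHS = |(-100) + 1| = |-99| = 99, RHS = |2·(-100) + 2| = |-198| = 198; 99 ≥ 198 — FAILS

Answer: No, fails for both x = 100 and x = -100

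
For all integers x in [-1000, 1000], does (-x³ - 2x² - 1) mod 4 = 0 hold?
The claim fails at x = 0:
x = 0: LHS = (-0³ - 2·0² - 1) mod 4 = (-1) mod 4 = 3; 3 = 0 — FAILS

Because a single integer refutes it, the statement is false.

Answer: False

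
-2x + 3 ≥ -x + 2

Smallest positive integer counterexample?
Testing positive integers:
x = 1: LHS = -2·1 + 3 = 1, RHS = -1 + 2 = 1; 1 ≥ 1 — holds
x = 2: LHS = -2·2 + 3 = -1, RHS = -2 + 2 = 0; -1 ≥ 0 — FAILS  ← smallest positive counterexample

Answer: x = 2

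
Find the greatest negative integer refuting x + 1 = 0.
Testing negative integers from -1 downward:
x = -1: LHS = (-1) + 1 = 0; 0 = 0 — holds
x = -2: LHS = (-2) + 1 = -1; -1 = 0 — FAILS  ← closest negative counterexample to 0

Answer: x = -2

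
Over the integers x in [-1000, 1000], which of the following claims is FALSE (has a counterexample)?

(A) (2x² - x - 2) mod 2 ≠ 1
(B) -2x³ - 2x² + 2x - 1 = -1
(A) x = 1: LHS = (2·1² - 1 - 2) mod 2 = (-1) mod 2 = 1; 1 ≠ 1 — FAILS
(B) x = 1: LHS = -2·1³ - 2·1² + 2·1 - 1 = -3; -3 = -1 — FAILS

Answer: Both A and B are false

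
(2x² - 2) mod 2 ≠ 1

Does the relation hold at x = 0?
x = 0: LHS = (2·0² - 2) mod 2 = (-2) mod 2 = 0; 0 ≠ 1 — holds

The relation is satisfied at x = 0.

Answer: Yes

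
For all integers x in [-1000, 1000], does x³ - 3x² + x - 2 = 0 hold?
The claim fails at x = 0:
x = 0: LHS = 0³ - 3·0² + 0 - 2 = -2; -2 = 0 — FAILS

Because a single integer refutes it, the statement is false.

Answer: False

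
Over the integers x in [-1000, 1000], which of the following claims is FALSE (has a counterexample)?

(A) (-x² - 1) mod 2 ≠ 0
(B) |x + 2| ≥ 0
(A) x = 1: LHS = (-1² - 1) mod 2 = (-2) mod 2 = 0; 0 ≠ 0 — FAILS

(B) An absolute value is never negative, so the left side is ≥ 0 for every x, while the right side is 0. Tightest case in [-1000, 1000] is x = -2:
x = -2: LHS = |(-2) + 2| = |0| = 0; 0 ≥ 0 — holds
Hence LHS − RHS is never negative, i.e. LHS ≥ RHS throughout, so the relation holds for every integer in [-1000, 1000].

Only (A) has a counterexample.

Answer: A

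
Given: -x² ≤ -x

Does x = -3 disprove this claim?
Substitute x = -3 into the relation:
x = -3: LHS = -(-3)² = -9, RHS = -(-3) = 3; -9 ≤ 3 — holds

The relation holds at x = -3, so it is not a counterexample.

Answer: No, x = -3 is not a counterexample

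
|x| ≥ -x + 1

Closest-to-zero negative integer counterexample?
Testing negative integers from -1 downward:
x = -1: LHS = |-1| = 1, RHS = -(-1) + 1 = 2; 1 ≥ 2 — FAILS  ← closest negative counterexample to 0

Answer: x = -1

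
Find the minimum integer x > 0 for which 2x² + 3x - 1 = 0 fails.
Testing positive integers:
x = 1: LHS = 2·1² + 3·1 - 1 = 4; 4 = 0 — FAILS  ← smallest positive counterexample

Answer: x = 1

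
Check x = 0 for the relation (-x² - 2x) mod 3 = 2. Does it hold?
x = 0: LHS = (-0² - 2·0) mod 3 = 0 mod 3 = 0; 0 = 2 — FAILS

The relation fails at x = 0, so x = 0 is a counterexample.

Answer: No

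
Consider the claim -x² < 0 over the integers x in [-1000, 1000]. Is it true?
The claim fails at x = 0:
x = 0: LHS = -0² = 0; 0 < 0 — FAILS

Because a single integer refutes it, the statement is false.

Answer: False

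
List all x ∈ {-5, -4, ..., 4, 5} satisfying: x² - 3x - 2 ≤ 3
Holds for: {-1, 0, 1, 2, 3, 4}
Fails for: {-5, -4, -3, -2, 5}

Answer: {-1, 0, 1, 2, 3, 4}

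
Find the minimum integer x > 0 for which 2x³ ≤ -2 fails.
Testing positive integers:
x = 1: LHS = 2·1³ = 2; 2 ≤ -2 — FAILS  ← smallest positive counterexample

Answer: x = 1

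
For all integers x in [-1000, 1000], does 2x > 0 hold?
The claim fails at x = 0:
x = 0: LHS = 2·0 = 0; 0 > 0 — FAILS

Because a single integer refutes it, the statement is false.

Answer: False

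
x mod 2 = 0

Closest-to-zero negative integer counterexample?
Testing negative integers from -1 downward:
x = -1: LHS = (-1) mod 2 = 1; 1 = 0 — FAILS  ← closest negative counterexample to 0

Answer: x = -1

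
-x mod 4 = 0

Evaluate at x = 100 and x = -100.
x = 100: LHS = (-100) mod 4 = 0; 0 = 0 — holds
x = -100: LHS = (-(-100)) mod 4 = 100 mod 4 = 0; 0 = 0 — holds

Answer: Yes, holds for both x = 100 and x = -100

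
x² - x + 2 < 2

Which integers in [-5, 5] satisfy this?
Over all integers in [-5, 5], LHS − RHS is smallest at x = 0, where it equals 0:
x = 0: LHS = 0² - 0 + 2 = 2; 2 < 2 — FAILS
At the ends of the range:
x = -5: LHS = (-5)² - (-5) + 2 = 32; 32 < 2 — FAILS
x = 5: LHS = 5² - 5 + 2 = 22; 22 < 2 — FAILS
Hence LHS − RHS is never negative, i.e. LHS ≥ RHS throughout, so the claimed relation (<) fails for every integer in [-5, 5].

Answer: None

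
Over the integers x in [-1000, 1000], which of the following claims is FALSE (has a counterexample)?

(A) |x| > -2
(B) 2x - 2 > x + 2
(A) An absolute value is never negative, so the left side is ≥ 0 for every x, while the right side is -2. Tightest case in [-1000, 1000] is x = 0:
x = 0: LHS = |0| = 0; 0 > -2 — holds
Hence LHS − RHS is never zero or negative, i.e. LHS > RHS throughout, so the relation holds for every integer in [-1000, 1000].

(B) x = 0: LHS = 2·0 - 2 = -2, RHS = 0 + 2 = 2; -2 > 2 — FAILS

Only (B) has a counterexample.

Answer: B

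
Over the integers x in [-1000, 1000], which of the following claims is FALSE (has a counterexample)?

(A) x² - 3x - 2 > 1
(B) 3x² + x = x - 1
(A) x = 0: LHS = 0² - 3·0 - 2 = -2; -2 > 1 — FAILS
(B) x = 0: LHS = 3·0² + 0 = 0, RHS = 0 - 1 = -1; 0 = -1 — FAILS

Answer: Both A and B are false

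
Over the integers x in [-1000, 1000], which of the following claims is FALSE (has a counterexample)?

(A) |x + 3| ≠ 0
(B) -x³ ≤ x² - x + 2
(A) x = -3: LHS = |(-3) + 3| = |0| = 0; 0 ≠ 0 — FAILS
(B) x = -3: LHS = -(-3)³ = 27, RHS = (-3)² - (-3) + 2 = 14; 27 ≤ 14 — FAILS

Answer: Both A and B are false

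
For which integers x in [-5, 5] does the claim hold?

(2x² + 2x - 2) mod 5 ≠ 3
Holds for: {-4, -3, -2, 1, 2, 3}
Fails for: {-5, -1, 0, 4, 5}

Answer: {-4, -3, -2, 1, 2, 3}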